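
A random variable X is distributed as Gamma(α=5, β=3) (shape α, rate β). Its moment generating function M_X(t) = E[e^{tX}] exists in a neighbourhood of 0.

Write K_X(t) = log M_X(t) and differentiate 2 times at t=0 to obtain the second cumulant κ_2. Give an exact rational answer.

M_X(t) = 243/(3 - t)^5
K_X(t) = log M_X(t) = -5*log(3 - t) + 5*log(3)
D^2[K](t) = 5/(t^2 - 6*t + 9)

κ_2 = D^2[K](0) = 5/9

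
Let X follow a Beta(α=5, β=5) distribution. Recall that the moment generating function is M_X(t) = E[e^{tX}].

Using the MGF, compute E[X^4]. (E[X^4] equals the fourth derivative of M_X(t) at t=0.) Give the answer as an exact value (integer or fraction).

E[X^4] = d^4M/dt^4 |_{t=0} = 14/143

M_X(t) = ₁F₁(5; 10; t)
dM/dt = ₁F₁(6; 11; t)/2
d^2M/dt^2 = 3*₁F₁(7; 12; t)/11
d^3M/dt^3 = 7*₁F₁(8; 13; t)/44
d^4M/dt^4 = 14*₁F₁(9; 14; t)/143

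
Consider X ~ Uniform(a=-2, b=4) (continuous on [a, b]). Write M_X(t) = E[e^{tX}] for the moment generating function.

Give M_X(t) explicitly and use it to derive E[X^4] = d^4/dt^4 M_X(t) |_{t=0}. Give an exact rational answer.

M_X(t) = (e^(4*t) - e^(-2*t))/(6*t)
M^(4)(t) = (128*t^4*e^(6*t) - 8*t^4 - 128*t^3*e^(6*t) - 16*t^3 + 96*t^2*e^(6*t) - 24*t^2 - 48*t*e^(6*t) - 24*t + 12*e^(6*t) - 12)*e^(-2*t)/(3*t^5)

E[X^4] = M^(4)(0) = 176/5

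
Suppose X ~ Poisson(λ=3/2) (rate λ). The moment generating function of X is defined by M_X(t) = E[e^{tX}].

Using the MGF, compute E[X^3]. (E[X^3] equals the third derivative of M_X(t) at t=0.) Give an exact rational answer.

M_X(t) = e^(3*e^(t)/2 - 3/2)
D^3[M](t) = (27*e^(3*t)*e^(3*e^(t)/2) + 54*e^(2*t)*e^(3*e^(t)/2) + 12*e^(t)*e^(3*e^(t)/2))*e^(-3/2)/8

E[X^3] = D^3[M](0) = 93/8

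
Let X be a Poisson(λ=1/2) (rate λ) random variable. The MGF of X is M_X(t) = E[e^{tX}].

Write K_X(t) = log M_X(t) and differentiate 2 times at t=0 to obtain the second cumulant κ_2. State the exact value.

M_X(t) = e^(e^(t)/2 - 1/2)
K_X(t) = log M_X(t) = e^(t)/2 - 1/2
K′(t) = e^(t)/2
K′′(t) = e^(t)/2

κ_2 = K′′(0) = 1/2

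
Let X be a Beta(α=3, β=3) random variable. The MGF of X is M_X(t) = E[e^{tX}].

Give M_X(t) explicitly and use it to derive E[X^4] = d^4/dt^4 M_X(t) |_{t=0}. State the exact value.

M_X(t) = ₁F₁(3; 6; t)
M^(4)(t) = 5*₁F₁(7; 10; t)/42

E[X^4] = M^(4)(0) = 5/42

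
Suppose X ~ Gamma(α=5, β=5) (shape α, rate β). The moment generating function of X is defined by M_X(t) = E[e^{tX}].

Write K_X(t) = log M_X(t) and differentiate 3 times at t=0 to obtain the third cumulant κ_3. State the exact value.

M_X(t) = 3125/(5 - t)^5
K_X(t) = log M_X(t) = -5*log(5 - t) + 5*log(5)
K′(t) = -5/(t - 5)
K′′(t) = 5/(t^2 - 10*t + 25)
K′′′(t) = -10/(t^3 - 15*t^2 + 75*t - 125)

κ_3 = K′′′(0) = 2/25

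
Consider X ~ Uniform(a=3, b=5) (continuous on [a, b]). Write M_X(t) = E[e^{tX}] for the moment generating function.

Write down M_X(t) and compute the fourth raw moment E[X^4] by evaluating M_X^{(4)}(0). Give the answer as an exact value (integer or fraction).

M_X(t) = (e^(5*t) - e^(3*t))/(2*t)

E[X^4] = M^(4)(0) = 1441/5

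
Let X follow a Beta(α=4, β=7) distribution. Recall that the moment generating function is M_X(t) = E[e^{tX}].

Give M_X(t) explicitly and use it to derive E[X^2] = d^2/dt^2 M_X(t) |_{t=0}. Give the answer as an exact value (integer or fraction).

E[X^2] = M^(2)(0) = 5/33

M_X(t) = ₁F₁(4; 11; t)
M^(2)(t) = 5*₁F₁(6; 13; t)/33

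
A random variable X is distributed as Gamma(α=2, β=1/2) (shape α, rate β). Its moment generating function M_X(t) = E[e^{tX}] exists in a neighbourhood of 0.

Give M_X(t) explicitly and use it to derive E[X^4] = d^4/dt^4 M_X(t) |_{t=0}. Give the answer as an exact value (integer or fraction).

M_X(t) = 1/(4*(1/2 - t)^2)
D^4[M](t) = 1920/(64*t^6 - 192*t^5 + 240*t^4 - 160*t^3 + 60*t^2 - 12*t + 1)

E[X^4] = D^4[M](0) = 1920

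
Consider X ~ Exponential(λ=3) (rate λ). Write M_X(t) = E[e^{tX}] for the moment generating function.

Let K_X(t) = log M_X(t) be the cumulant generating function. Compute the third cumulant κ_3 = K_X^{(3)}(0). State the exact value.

κ_3 = K^(3)(0) = 2/27

M_X(t) = 3/(3 - t)
K_X(t) = log M_X(t) = -log(3 - t) + log(3)
K^(3)(t) = -2/(t^3 - 9*t^2 + 27*t - 27)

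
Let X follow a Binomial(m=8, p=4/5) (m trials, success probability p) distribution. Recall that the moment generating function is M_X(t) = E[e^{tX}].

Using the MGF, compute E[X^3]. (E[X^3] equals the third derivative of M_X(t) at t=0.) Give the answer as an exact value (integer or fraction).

E[X^3] = M′′′(0) = 35744/125

M_X(t) = (4*e^(t)/5 + 1/5)^8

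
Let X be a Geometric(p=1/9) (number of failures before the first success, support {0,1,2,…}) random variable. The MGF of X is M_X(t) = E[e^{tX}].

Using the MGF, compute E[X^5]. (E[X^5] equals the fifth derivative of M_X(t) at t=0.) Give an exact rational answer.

M_X(t) = 1/(9*(1 - 8*e^(t)/9))

E[X^5] = M^(5)(0) = 4993928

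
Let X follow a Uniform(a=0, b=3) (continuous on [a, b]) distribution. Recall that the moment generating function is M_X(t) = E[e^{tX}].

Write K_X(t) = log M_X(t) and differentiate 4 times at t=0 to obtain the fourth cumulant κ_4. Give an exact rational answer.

κ_4 = D^4[K](0) = -27/40

M_X(t) = (e^(3*t) - 1)/(3*t)
K_X(t) = log M_X(t) = -log(t) + log(e^(3*t) - 1) - log(3)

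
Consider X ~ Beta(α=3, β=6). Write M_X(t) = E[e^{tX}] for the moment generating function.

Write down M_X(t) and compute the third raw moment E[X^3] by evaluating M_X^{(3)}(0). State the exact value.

M_X(t) = ₁F₁(3; 9; t)
dM/dt = ₁F₁(4; 10; t)/3
d^2M/dt^2 = 2*₁F₁(5; 11; t)/15
d^3M/dt^3 = 2*₁F₁(6; 12; t)/33

E[X^3] = d^3M/dt^3 |_{t=0} = 2/33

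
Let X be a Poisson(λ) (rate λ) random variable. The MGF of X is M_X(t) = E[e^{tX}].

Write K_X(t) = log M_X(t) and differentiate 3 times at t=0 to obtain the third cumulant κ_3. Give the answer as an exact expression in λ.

κ_3 = K′′′(0) = λ

M_X(t) = e^(λ*(e^(t) - 1))
K_X(t) = log M_X(t) = λ*(e^(t) - 1)
K′(t) = λ*e^(t)
K′′(t) = λ*e^(t)
K′′′(t) = λ*e^(t)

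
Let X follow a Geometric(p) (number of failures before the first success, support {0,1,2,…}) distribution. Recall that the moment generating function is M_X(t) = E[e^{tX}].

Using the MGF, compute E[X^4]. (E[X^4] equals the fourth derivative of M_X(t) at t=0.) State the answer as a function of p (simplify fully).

E[X^4] = D^4[M](0) = 1 - 15/p + 50/p^2 - 60/p^3 + 24/p^4

M_X(t) = p/(-(1 - p)*e^(t) + 1)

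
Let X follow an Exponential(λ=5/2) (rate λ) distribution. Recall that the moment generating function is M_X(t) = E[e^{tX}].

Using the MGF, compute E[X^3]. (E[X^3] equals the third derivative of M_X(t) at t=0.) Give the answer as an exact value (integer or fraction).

M_X(t) = 5/(2*(5/2 - t))
M^(3)(t) = 240/(16*t^4 - 160*t^3 + 600*t^2 - 1000*t + 625)

E[X^3] = M^(3)(0) = 48/125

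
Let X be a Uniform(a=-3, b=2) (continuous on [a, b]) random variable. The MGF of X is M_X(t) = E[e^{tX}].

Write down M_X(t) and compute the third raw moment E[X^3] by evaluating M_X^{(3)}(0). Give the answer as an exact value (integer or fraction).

M_X(t) = (e^(2*t) - e^(-3*t))/(5*t)
M′(t) = (2*t*e^(5*t) + 3*t - e^(5*t) + 1)*e^(-3*t)/(5*t^2)
M′′(t) = (4*t^2*e^(5*t) - 9*t^2 - 4*t*e^(5*t) - 6*t + 2*e^(5*t) - 2)*e^(-3*t)/(5*t^3)
M′′′(t) = (8*t^3*e^(5*t) + 27*t^3 - 12*t^2*e^(5*t) + 27*t^2 + 12*t*e^(5*t) + 18*t - 6*e^(5*t) + 6)*e^(-3*t)/(5*t^4)

E[X^3] = M′′′(0) = -13/4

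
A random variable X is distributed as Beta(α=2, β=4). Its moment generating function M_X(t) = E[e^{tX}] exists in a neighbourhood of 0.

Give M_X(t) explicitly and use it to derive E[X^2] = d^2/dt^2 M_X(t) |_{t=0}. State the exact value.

E[X^2] = M′′(0) = 1/7

M_X(t) = ₁F₁(2; 6; t)
M′(t) = ₁F₁(3; 7; t)/3
M′′(t) = ₁F₁(4; 8; t)/7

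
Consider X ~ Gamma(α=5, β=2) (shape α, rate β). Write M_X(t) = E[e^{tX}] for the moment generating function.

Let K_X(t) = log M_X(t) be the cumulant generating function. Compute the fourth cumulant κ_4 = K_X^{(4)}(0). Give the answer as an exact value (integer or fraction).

κ_4 = K^(4)(0) = 15/8

M_X(t) = 32/(2 - t)^5
K_X(t) = log M_X(t) = -5*log(2 - t) + 5*log(2)
K^(4)(t) = 30/(t^4 - 8*t^3 + 24*t^2 - 32*t + 16)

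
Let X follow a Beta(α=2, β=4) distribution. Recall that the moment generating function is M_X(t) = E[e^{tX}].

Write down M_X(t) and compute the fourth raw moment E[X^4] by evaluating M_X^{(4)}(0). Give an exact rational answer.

E[X^4] = d^4M/dt^4 |_{t=0} = 5/126

M_X(t) = ₁F₁(2; 6; t)
dM/dt = ₁F₁(3; 7; t)/3
d^2M/dt^2 = ₁F₁(4; 8; t)/7
d^3M/dt^3 = ₁F₁(5; 9; t)/14
d^4M/dt^4 = 5*₁F₁(6; 10; t)/126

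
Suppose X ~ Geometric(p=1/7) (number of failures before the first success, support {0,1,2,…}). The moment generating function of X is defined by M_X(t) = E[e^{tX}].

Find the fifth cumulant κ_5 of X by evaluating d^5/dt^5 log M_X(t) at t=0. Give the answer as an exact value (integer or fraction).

M_X(t) = 1/(7*(1 - 6*e^(t)/7))
K_X(t) = log M_X(t) = -log(1 - 6*e^(t)/7) - log(7)
dK/dt = -6*e^(t)/(6*e^(t) - 7)
d^2K/dt^2 = 42*e^(t)/(36*e^(2*t) - 84*e^(t) + 49)
d^3K/dt^3 = (-252*e^(2*t) - 294*e^(t))/(216*e^(3*t) - 756*e^(2*t) + 882*e^(t) - 343)
d^4K/dt^4 = (1512*e^(3*t) + 7056*e^(2*t) + 2058*e^(t))/(1296*e^(4*t) - 6048*e^(3*t) + 10584*e^(2*t) - 8232*e^(t) + 2401)
d^5K/dt^5 = (-9072*e^(4*t) - 116424*e^(3*t) - 135828*e^(2*t) - 14406*e^(t))/(7776*e^(5*t) - 45360*e^(4*t) + 105840*e^(3*t) - 123480*e^(2*t) + 72030*e^(t) - 16807)

κ_5 = d^5K/dt^5 |_{t=0} = 275730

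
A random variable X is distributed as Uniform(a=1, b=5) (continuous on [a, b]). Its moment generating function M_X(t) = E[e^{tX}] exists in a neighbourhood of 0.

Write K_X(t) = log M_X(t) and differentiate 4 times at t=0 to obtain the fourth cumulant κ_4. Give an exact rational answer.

M_X(t) = (e^(5*t) - e^(t))/(4*t)
K_X(t) = log M_X(t) = -log(t) + log(e^(5*t) - e^(t)) - 2*log(2)
dK/dt = (5*t*e^(4*t) - t - e^(4*t) + 1)/(t*e^(4*t) - t)
d^2K/dt^2 = (-16*t^2*e^(4*t) + e^(8*t) - 2*e^(4*t) + 1)/(t^2*e^(8*t) - 2*t^2*e^(4*t) + t^2)
d^3K/dt^3 = (64*t^3*e^(8*t) + 64*t^3*e^(4*t) - 2*e^(12*t) + 6*e^(8*t) - 6*e^(4*t) + 2)/(t^3*e^(12*t) - 3*t^3*e^(8*t) + 3*t^3*e^(4*t) - t^3)

κ_4 = d^4K/dt^4 |_{t=0} = -32/15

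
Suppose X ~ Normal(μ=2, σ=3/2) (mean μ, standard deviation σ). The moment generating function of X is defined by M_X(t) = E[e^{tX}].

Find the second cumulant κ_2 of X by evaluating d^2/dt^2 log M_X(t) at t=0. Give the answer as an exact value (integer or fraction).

M_X(t) = e^(9*t^2/8 + 2*t)
K_X(t) = log M_X(t) = 9*t^2/8 + 2*t
K^(2)(t) = 9/4

κ_2 = K^(2)(0) = 9/4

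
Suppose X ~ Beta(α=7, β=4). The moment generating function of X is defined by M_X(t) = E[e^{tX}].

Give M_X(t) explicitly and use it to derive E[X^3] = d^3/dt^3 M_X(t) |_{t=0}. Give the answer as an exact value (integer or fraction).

M_X(t) = ₁F₁(7; 11; t)
M′(t) = 7*₁F₁(8; 12; t)/11
M′′(t) = 14*₁F₁(9; 13; t)/33
M′′′(t) = 42*₁F₁(10; 14; t)/143

E[X^3] = M′′′(0) = 42/143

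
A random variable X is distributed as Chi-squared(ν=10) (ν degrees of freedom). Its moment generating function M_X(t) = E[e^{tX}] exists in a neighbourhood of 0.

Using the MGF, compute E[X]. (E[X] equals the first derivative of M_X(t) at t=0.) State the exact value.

M_X(t) = (1 - 2*t)^(-5)
M′(t) = 10/(64*t^6 - 192*t^5 + 240*t^4 - 160*t^3 + 60*t^2 - 12*t + 1)

E[X] = M′(0) = 10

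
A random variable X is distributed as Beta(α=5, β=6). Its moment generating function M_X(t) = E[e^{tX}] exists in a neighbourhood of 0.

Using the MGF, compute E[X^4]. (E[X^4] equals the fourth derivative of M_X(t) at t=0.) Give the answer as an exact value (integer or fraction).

M_X(t) = ₁F₁(5; 11; t)
D^4[M](t) = 10*₁F₁(9; 15; t)/143

E[X^4] = D^4[M](0) = 10/143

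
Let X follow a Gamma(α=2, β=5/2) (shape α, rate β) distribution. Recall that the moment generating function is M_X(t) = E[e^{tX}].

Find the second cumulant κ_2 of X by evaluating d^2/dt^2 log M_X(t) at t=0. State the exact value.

κ_2 = K′′(0) = 8/25

M_X(t) = 25/(4*(5/2 - t)^2)
K_X(t) = log M_X(t) = -2*log(5/2 - t) - 2*log(2) + 2*log(5)
K′(t) = -4/(2*t - 5)
K′′(t) = 8/(4*t^2 - 20*t + 25)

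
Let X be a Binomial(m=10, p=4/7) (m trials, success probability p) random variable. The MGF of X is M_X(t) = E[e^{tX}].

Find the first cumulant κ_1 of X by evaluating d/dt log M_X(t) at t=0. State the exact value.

κ_1 = dK/dt |_{t=0} = 40/7

M_X(t) = (4*e^(t)/7 + 3/7)^10
K_X(t) = log M_X(t) = 10*log(4*e^(t)/7 + 3/7)
dK/dt = 40*e^(t)/(4*e^(t) + 3)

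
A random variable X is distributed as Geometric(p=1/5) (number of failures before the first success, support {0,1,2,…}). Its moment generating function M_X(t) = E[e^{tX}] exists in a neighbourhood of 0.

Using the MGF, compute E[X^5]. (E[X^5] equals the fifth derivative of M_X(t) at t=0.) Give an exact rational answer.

E[X^5] = M^(5)(0) = 194404

M_X(t) = 1/(5*(1 - 4*e^(t)/5))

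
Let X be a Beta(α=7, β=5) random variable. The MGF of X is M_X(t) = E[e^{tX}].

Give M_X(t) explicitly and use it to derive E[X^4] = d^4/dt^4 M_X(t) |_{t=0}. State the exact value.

E[X^4] = M′′′′(0) = 2/13

M_X(t) = ₁F₁(7; 12; t)
M′(t) = 7*₁F₁(8; 13; t)/12
M′′(t) = 14*₁F₁(9; 14; t)/39
M′′′(t) = 3*₁F₁(10; 15; t)/13
M′′′′(t) = 2*₁F₁(11; 16; t)/13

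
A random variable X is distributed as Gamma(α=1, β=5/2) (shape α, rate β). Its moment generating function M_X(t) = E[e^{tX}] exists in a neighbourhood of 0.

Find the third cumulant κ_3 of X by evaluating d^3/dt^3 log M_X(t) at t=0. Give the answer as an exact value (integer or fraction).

M_X(t) = 5/(2*(5/2 - t))
K_X(t) = log M_X(t) = -log(5/2 - t) - log(2) + log(5)
dK/dt = -2/(2*t - 5)
d^2K/dt^2 = 4/(4*t^2 - 20*t + 25)
d^3K/dt^3 = -16/(8*t^3 - 60*t^2 + 150*t - 125)

κ_3 = d^3K/dt^3 |_{t=0} = 16/125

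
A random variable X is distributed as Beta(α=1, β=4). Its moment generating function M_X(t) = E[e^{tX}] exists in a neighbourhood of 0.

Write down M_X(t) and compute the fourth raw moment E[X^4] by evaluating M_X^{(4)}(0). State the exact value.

M_X(t) = ₁F₁(1; 5; t)
D^4[M](t) = ₁F₁(5; 9; t)/70

E[X^4] = D^4[M](0) = 1/70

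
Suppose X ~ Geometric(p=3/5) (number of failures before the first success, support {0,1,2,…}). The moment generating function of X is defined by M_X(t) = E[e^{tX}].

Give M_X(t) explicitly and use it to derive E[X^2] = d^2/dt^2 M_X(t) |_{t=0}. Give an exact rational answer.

E[X^2] = D^2[M](0) = 14/9

M_X(t) = 3/(5*(1 - 2*e^(t)/5))
D^2[M](t) = (-12*e^(2*t) - 30*e^(t))/(8*e^(3*t) - 60*e^(2*t) + 150*e^(t) - 125)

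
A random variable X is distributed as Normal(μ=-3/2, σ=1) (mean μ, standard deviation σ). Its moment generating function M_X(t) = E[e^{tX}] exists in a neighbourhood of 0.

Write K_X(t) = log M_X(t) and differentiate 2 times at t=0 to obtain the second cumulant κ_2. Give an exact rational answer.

M_X(t) = e^(t^2/2 - 3*t/2)
K_X(t) = log M_X(t) = t^2/2 - 3*t/2
K′(t) = t - 3/2
K′′(t) = 1

κ_2 = K′′(0) = 1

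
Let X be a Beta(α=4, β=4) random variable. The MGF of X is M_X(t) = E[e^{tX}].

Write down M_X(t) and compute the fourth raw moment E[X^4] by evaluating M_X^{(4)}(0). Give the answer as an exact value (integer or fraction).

M_X(t) = ₁F₁(4; 8; t)
D^4[M](t) = 7*₁F₁(8; 12; t)/66

E[X^4] = D^4[M](0) = 7/66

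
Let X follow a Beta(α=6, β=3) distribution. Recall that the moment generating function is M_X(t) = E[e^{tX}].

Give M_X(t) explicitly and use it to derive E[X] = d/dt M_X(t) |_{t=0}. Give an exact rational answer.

M_X(t) = ₁F₁(6; 9; t)
dM/dt = 2*₁F₁(7; 10; t)/3

E[X] = dM/dt |_{t=0} = 2/3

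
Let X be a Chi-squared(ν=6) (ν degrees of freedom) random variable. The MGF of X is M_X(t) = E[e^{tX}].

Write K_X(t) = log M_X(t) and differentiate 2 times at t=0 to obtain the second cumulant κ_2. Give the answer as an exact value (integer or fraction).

M_X(t) = (1 - 2*t)^(-3)
K_X(t) = log M_X(t) = -3*log(1 - 2*t)
dK/dt = -6/(2*t - 1)
d^2K/dt^2 = 12/(4*t^2 - 4*t + 1)

κ_2 = d^2K/dt^2 |_{t=0} = 12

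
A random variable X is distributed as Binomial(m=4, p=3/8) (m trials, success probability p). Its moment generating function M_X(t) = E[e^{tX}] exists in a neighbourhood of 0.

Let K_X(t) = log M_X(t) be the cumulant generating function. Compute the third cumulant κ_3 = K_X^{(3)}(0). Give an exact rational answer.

κ_3 = d^3K/dt^3 |_{t=0} = 15/64

M_X(t) = (3*e^(t)/8 + 5/8)^4
K_X(t) = log M_X(t) = 4*log(3*e^(t)/8 + 5/8)
dK/dt = 12*e^(t)/(3*e^(t) + 5)
d^2K/dt^2 = 60*e^(t)/(9*e^(2*t) + 30*e^(t) + 25)
d^3K/dt^3 = (-180*e^(2*t) + 300*e^(t))/(27*e^(3*t) + 135*e^(2*t) + 225*e^(t) + 125)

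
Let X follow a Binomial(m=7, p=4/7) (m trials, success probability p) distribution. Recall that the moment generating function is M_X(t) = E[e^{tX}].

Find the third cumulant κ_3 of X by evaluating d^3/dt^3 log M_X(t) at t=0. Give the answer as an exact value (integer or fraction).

κ_3 = K^(3)(0) = -12/49

M_X(t) = (4*e^(t)/7 + 3/7)^7
K_X(t) = log M_X(t) = 7*log(4*e^(t)/7 + 3/7)
K^(3)(t) = (-336*e^(2*t) + 252*e^(t))/(64*e^(3*t) + 144*e^(2*t) + 108*e^(t) + 27)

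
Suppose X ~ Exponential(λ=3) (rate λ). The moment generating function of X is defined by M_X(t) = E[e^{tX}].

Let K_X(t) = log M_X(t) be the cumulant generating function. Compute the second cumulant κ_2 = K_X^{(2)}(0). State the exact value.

M_X(t) = 3/(3 - t)
K_X(t) = log M_X(t) = -log(3 - t) + log(3)
D^2[K](t) = 1/(t^2 - 6*t + 9)

κ_2 = D^2[K](0) = 1/9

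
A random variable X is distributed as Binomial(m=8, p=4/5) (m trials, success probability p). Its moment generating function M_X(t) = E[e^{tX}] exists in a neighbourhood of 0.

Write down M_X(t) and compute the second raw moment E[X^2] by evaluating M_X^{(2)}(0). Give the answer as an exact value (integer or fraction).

M_X(t) = (4*e^(t)/5 + 1/5)^8

E[X^2] = M^(2)(0) = 1056/25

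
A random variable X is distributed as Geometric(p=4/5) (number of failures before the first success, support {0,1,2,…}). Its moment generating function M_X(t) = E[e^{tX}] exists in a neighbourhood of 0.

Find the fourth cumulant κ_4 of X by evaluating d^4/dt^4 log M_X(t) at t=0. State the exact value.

κ_4 = D^4[K](0) = 115/128

M_X(t) = 4/(5*(1 - e^(t)/5))
K_X(t) = log M_X(t) = -log(1 - e^(t)/5) - log(5) + 2*log(2)
D^4[K](t) = (5*e^(3*t) + 100*e^(2*t) + 125*e^(t))/(e^(4*t) - 20*e^(3*t) + 150*e^(2*t) - 500*e^(t) + 625)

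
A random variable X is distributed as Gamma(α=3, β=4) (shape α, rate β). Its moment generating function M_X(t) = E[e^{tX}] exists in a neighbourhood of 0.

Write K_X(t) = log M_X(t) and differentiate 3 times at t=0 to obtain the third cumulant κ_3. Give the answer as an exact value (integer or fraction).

M_X(t) = 64/(4 - t)^3
K_X(t) = log M_X(t) = -3*log(4 - t) + 6*log(2)
D^3[K](t) = -6/(t^3 - 12*t^2 + 48*t - 64)

κ_3 = D^3[K](0) = 3/32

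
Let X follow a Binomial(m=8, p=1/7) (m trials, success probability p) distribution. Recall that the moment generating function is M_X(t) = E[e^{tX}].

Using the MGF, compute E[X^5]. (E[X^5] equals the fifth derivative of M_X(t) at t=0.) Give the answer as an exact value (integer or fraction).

M_X(t) = (e^(t)/7 + 6/7)^8

E[X^5] = M^(5)(0) = 120464/2401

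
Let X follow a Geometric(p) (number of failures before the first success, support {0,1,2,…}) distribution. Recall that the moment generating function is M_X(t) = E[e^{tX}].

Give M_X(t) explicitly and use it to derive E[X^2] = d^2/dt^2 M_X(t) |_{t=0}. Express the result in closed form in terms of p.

M_X(t) = p/(-(1 - p)*e^(t) + 1)
M′(t) = (-p^2*e^(t) + p*e^(t))/(p^2*e^(2*t) - 2*p*e^(2*t) + 2*p*e^(t) + e^(2*t) - 2*e^(t) + 1)

E[X^2] = M′′(0) = 1 - 3/p + 2/p^2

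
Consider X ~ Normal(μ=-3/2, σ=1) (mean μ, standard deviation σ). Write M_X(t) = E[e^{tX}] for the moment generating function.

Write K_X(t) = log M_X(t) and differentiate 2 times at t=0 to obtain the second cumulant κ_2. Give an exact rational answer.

M_X(t) = e^(t^2/2 - 3*t/2)
K_X(t) = log M_X(t) = t^2/2 - 3*t/2
D^2[K](t) = 1

κ_2 = D^2[K](0) = 1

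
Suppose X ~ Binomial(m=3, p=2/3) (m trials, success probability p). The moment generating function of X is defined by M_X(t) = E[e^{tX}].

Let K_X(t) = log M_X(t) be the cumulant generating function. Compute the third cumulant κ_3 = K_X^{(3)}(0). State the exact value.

κ_3 = K′′′(0) = -2/9

M_X(t) = (2*e^(t)/3 + 1/3)^3
K_X(t) = log M_X(t) = 3*log(2*e^(t)/3 + 1/3)
K′(t) = 6*e^(t)/(2*e^(t) + 1)
K′′(t) = 6*e^(t)/(4*e^(2*t) + 4*e^(t) + 1)
K′′′(t) = (-12*e^(2*t) + 6*e^(t))/(8*e^(3*t) + 12*e^(2*t) + 6*e^(t) + 1)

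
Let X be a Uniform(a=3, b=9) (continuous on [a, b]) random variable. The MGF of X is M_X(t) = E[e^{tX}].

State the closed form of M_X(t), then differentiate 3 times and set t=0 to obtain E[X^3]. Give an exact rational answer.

E[X^3] = M^(3)(0) = 270

M_X(t) = (e^(9*t) - e^(3*t))/(6*t)
M^(3)(t) = (243*t^3*e^(9*t) - 9*t^3*e^(3*t) - 81*t^2*e^(9*t) + 9*t^2*e^(3*t) + 18*t*e^(9*t) - 6*t*e^(3*t) - 2*e^(9*t) + 2*e^(3*t))/(2*t^4)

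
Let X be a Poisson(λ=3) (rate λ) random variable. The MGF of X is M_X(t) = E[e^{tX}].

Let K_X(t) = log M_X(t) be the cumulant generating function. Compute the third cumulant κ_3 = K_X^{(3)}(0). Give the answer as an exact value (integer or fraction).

κ_3 = D^3[K](0) = 3

M_X(t) = e^(3*e^(t) - 3)
K_X(t) = log M_X(t) = 3*e^(t) - 3
D^3[K](t) = 3*e^(t)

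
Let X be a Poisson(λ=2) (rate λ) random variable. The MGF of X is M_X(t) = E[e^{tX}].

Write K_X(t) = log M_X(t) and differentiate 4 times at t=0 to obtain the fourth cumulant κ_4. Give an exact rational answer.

M_X(t) = e^(2*e^(t) - 2)
K_X(t) = log M_X(t) = 2*e^(t) - 2
K′(t) = 2*e^(t)
K′′(t) = 2*e^(t)
K′′′(t) = 2*e^(t)
K′′′′(t) = 2*e^(t)

κ_4 = K′′′′(0) = 2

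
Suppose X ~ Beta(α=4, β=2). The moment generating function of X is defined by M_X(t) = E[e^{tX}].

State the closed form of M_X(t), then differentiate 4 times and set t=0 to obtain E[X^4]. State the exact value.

E[X^4] = d^4M/dt^4 |_{t=0} = 5/18

M_X(t) = ₁F₁(4; 6; t)
dM/dt = 2*₁F₁(5; 7; t)/3
d^2M/dt^2 = 10*₁F₁(6; 8; t)/21
d^3M/dt^3 = 5*₁F₁(7; 9; t)/14
d^4M/dt^4 = 5*₁F₁(8; 10; t)/18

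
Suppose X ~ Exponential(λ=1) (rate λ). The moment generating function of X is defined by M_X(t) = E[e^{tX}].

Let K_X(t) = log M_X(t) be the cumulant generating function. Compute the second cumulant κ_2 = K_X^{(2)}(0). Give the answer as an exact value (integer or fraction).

M_X(t) = 1/(1 - t)
K_X(t) = log M_X(t) = -log(1 - t)
dK/dt = -1/(t - 1)
d^2K/dt^2 = 1/(t^2 - 2*t + 1)

κ_2 = d^2K/dt^2 |_{t=0} = 1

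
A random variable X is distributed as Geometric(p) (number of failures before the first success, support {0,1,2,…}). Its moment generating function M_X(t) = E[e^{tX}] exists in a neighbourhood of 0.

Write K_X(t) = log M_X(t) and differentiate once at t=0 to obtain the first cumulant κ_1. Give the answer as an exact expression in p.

κ_1 = K′(0) = (1 - p)/p

M_X(t) = p/(-(1 - p)*e^(t) + 1)
K_X(t) = log M_X(t) = log(p) - log(-(1 - p)*e^(t) + 1)
K′(t) = (-p*e^(t) + e^(t))/(p*e^(t) - e^(t) + 1)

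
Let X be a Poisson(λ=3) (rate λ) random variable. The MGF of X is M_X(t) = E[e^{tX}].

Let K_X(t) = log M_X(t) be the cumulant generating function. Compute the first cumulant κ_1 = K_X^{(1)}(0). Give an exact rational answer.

κ_1 = K′(0) = 3

M_X(t) = e^(3*e^(t) - 3)
K_X(t) = log M_X(t) = 3*e^(t) - 3
K′(t) = 3*e^(t)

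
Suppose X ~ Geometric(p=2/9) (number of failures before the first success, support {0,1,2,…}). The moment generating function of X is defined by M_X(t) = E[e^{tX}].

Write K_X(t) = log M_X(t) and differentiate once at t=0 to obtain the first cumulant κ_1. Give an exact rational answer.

κ_1 = D[K](0) = 7/2

M_X(t) = 2/(9*(1 - 7*e^(t)/9))
K_X(t) = log M_X(t) = -log(1 - 7*e^(t)/9) - 2*log(3) + log(2)
D[K](t) = -7*e^(t)/(7*e^(t) - 9)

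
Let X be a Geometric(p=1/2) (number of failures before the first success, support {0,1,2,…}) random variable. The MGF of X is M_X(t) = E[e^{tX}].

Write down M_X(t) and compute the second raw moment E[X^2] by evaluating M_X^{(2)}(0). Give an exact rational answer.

E[X^2] = M^(2)(0) = 3

M_X(t) = 1/(2*(1 - e^(t)/2))
M^(2)(t) = (-e^(2*t) - 2*e^(t))/(e^(3*t) - 6*e^(2*t) + 12*e^(t) - 8)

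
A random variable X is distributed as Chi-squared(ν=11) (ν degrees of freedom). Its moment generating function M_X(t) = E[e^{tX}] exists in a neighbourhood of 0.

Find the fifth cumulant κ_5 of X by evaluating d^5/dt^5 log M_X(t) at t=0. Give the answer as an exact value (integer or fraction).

M_X(t) = (1 - 2*t)^(-11/2)
K_X(t) = log M_X(t) = -11*log(1 - 2*t)/2
K′(t) = -11/(2*t - 1)
K′′(t) = 22/(4*t^2 - 4*t + 1)
K′′′(t) = -88/(8*t^3 - 12*t^2 + 6*t - 1)
K′′′′(t) = 528/(16*t^4 - 32*t^3 + 24*t^2 - 8*t + 1)
K′′′′′(t) = -4224/(32*t^5 - 80*t^4 + 80*t^3 - 40*t^2 + 10*t - 1)

κ_5 = K′′′′′(0) = 4224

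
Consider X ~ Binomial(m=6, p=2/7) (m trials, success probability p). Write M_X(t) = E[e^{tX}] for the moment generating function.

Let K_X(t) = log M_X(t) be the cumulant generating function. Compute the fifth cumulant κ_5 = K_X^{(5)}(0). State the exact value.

κ_5 = K^(5)(0) = -12780/16807

M_X(t) = (2*e^(t)/7 + 5/7)^6
K_X(t) = log M_X(t) = 6*log(2*e^(t)/7 + 5/7)
K^(5)(t) = (-480*e^(4*t) + 13200*e^(3*t) - 33000*e^(2*t) + 7500*e^(t))/(32*e^(5*t) + 400*e^(4*t) + 2000*e^(3*t) + 5000*e^(2*t) + 6250*e^(t) + 3125)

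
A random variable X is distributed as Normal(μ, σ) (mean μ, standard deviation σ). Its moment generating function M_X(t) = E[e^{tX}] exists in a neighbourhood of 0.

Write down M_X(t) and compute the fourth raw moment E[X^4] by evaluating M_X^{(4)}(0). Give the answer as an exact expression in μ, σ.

M_X(t) = e^(μ*t + σ^2*t^2/2)
M′(t) = μ*e^(μ*t)*e^(σ^2*t^2/2) + σ^2*t*e^(μ*t)*e^(σ^2*t^2/2)
M′′(t) = μ^2*e^(μ*t)*e^(σ^2*t^2/2) + 2*μ*σ^2*t*e^(μ*t)*e^(σ^2*t^2/2) + σ^4*t^2*e^(μ*t)*e^(σ^2*t^2/2) + σ^2*e^(μ*t)*e^(σ^2*t^2/2)

E[X^4] = M′′′′(0) = μ^4 + 6*μ^2*σ^2 + 3*σ^4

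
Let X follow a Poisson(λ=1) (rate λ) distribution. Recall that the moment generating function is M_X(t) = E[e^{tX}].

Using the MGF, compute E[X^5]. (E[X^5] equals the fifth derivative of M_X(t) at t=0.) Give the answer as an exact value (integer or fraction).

E[X^5] = M^(5)(0) = 52

M_X(t) = e^(e^(t) - 1)
M^(5)(t) = (e^(5*t)*e^(e^(t)) + 10*e^(4*t)*e^(e^(t)) + 25*e^(3*t)*e^(e^(t)) + 15*e^(2*t)*e^(e^(t)) + e^(t)*e^(e^(t)))*e^(-1)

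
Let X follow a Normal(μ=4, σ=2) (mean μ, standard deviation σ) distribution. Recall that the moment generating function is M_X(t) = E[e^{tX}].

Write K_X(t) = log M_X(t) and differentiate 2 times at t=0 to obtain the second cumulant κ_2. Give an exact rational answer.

κ_2 = D^2[K](0) = 4

M_X(t) = e^(2*t^2 + 4*t)
K_X(t) = log M_X(t) = 2*t^2 + 4*t
D^2[K](t) = 4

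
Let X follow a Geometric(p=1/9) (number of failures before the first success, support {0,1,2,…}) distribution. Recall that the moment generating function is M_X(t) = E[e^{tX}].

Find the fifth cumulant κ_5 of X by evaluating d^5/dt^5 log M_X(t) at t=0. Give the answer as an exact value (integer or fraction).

M_X(t) = 1/(9*(1 - 8*e^(t)/9))
K_X(t) = log M_X(t) = -log(1 - 8*e^(t)/9) - 2*log(3)
D^5[K](t) = (-36864*e^(4*t) - 456192*e^(3*t) - 513216*e^(2*t) - 52488*e^(t))/(32768*e^(5*t) - 184320*e^(4*t) + 414720*e^(3*t) - 466560*e^(2*t) + 262440*e^(t) - 59049)

κ_5 = D^5[K](0) = 1058760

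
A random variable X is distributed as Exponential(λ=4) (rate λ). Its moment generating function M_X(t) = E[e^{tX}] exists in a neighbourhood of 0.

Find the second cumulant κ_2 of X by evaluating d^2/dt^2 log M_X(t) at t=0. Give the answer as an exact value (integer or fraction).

κ_2 = D^2[K](0) = 1/16

M_X(t) = 4/(4 - t)
K_X(t) = log M_X(t) = -log(4 - t) + 2*log(2)
D^2[K](t) = 1/(t^2 - 8*t + 16)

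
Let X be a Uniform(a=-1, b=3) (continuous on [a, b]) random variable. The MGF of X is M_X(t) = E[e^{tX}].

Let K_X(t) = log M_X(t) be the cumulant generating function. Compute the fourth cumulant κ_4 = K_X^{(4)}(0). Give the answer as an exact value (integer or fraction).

M_X(t) = (e^(3*t) - e^(-t))/(4*t)
K_X(t) = log M_X(t) = -log(t) + log(e^(3*t) - e^(-t)) - 2*log(2)

κ_4 = D^4[K](0) = -32/15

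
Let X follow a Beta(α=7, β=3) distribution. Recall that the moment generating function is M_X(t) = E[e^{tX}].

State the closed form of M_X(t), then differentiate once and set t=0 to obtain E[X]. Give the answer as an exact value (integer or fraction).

M_X(t) = ₁F₁(7; 10; t)
D[M](t) = 7*₁F₁(8; 11; t)/10

E[X] = D[M](0) = 7/10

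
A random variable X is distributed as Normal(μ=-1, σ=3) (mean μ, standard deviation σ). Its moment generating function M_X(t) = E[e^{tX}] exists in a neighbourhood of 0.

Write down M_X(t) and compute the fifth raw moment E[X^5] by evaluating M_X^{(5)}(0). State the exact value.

E[X^5] = M′′′′′(0) = -1306

M_X(t) = e^(9*t^2/2 - t)
M′(t) = 9*t*e^(-t)*e^(9*t^2/2) - e^(-t)*e^(9*t^2/2)
M′′(t) = (81*t^2*e^(9*t^2/2) - 18*t*e^(9*t^2/2) + 10*e^(9*t^2/2))*e^(-t)
M′′′(t) = (729*t^3*e^(9*t^2/2) - 243*t^2*e^(9*t^2/2) + 270*t*e^(9*t^2/2) - 28*e^(9*t^2/2))*e^(-t)
M′′′′(t) = (6561*t^4*e^(9*t^2/2) - 2916*t^3*e^(9*t^2/2) + 4860*t^2*e^(9*t^2/2) - 1008*t*e^(9*t^2/2) + 298*e^(9*t^2/2))*e^(-t)
M′′′′′(t) = (59049*t^5*e^(9*t^2/2) - 32805*t^4*e^(9*t^2/2) + 72900*t^3*e^(9*t^2/2) - 22680*t^2*e^(9*t^2/2) + 13410*t*e^(9*t^2/2) - 1306*e^(9*t^2/2))*e^(-t)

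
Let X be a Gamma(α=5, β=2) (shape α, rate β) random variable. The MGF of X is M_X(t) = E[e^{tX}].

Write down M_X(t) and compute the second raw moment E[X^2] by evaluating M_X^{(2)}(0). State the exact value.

E[X^2] = d^2M/dt^2 |_{t=0} = 15/2

M_X(t) = 32/(2 - t)^5
dM/dt = 160/(t^6 - 12*t^5 + 60*t^4 - 160*t^3 + 240*t^2 - 192*t + 64)
d^2M/dt^2 = -960/(t^7 - 14*t^6 + 84*t^5 - 280*t^4 + 560*t^3 - 672*t^2 + 448*t - 128)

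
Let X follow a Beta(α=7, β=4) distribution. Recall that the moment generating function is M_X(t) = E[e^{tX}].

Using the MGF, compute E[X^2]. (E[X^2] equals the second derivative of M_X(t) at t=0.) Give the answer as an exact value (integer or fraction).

M_X(t) = ₁F₁(7; 11; t)
M′(t) = 7*₁F₁(8; 12; t)/11
M′′(t) = 14*₁F₁(9; 13; t)/33

E[X^2] = M′′(0) = 14/33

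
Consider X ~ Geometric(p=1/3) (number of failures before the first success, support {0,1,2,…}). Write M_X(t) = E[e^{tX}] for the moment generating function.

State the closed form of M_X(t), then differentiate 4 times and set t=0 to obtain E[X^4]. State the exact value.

M_X(t) = 1/(3*(1 - 2*e^(t)/3))
M^(4)(t) = (-16*e^(4*t) - 264*e^(3*t) - 396*e^(2*t) - 54*e^(t))/(32*e^(5*t) - 240*e^(4*t) + 720*e^(3*t) - 1080*e^(2*t) + 810*e^(t) - 243)

E[X^4] = M^(4)(0) = 730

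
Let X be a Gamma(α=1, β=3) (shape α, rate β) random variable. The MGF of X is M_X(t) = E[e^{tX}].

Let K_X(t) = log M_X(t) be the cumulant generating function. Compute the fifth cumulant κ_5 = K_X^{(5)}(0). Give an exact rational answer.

κ_5 = d^5K/dt^5 |_{t=0} = 8/81

M_X(t) = 3/(3 - t)
K_X(t) = log M_X(t) = -log(3 - t) + log(3)
dK/dt = -1/(t - 3)
d^2K/dt^2 = 1/(t^2 - 6*t + 9)
d^3K/dt^3 = -2/(t^3 - 9*t^2 + 27*t - 27)
d^4K/dt^4 = 6/(t^4 - 12*t^3 + 54*t^2 - 108*t + 81)
d^5K/dt^5 = -24/(t^5 - 15*t^4 + 90*t^3 - 270*t^2 + 405*t - 243)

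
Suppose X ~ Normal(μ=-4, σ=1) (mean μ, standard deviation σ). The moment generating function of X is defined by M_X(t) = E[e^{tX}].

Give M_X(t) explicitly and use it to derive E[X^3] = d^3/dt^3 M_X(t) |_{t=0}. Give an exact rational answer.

E[X^3] = M^(3)(0) = -76

M_X(t) = e^(t^2/2 - 4*t)
M^(3)(t) = (t^3*e^(t^2/2) - 12*t^2*e^(t^2/2) + 51*t*e^(t^2/2) - 76*e^(t^2/2))*e^(-4*t)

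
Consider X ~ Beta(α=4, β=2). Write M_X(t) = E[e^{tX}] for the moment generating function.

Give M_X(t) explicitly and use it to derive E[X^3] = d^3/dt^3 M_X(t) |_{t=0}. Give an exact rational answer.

M_X(t) = ₁F₁(4; 6; t)
M′(t) = 2*₁F₁(5; 7; t)/3
M′′(t) = 10*₁F₁(6; 8; t)/21
M′′′(t) = 5*₁F₁(7; 9; t)/14

E[X^3] = M′′′(0) = 5/14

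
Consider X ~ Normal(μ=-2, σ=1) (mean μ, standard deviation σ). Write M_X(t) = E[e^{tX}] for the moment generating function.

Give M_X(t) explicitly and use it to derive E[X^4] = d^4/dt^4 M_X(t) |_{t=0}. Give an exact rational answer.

M_X(t) = e^(t^2/2 - 2*t)
dM/dt = t*e^(-2*t)*e^(t^2/2) - 2*e^(-2*t)*e^(t^2/2)
d^2M/dt^2 = (t^2*e^(t^2/2) - 4*t*e^(t^2/2) + 5*e^(t^2/2))*e^(-2*t)
d^3M/dt^3 = (t^3*e^(t^2/2) - 6*t^2*e^(t^2/2) + 15*t*e^(t^2/2) - 14*e^(t^2/2))*e^(-2*t)
d^4M/dt^4 = (t^4*e^(t^2/2) - 8*t^3*e^(t^2/2) + 30*t^2*e^(t^2/2) - 56*t*e^(t^2/2) + 43*e^(t^2/2))*e^(-2*t)

E[X^4] = d^4M/dt^4 |_{t=0} = 43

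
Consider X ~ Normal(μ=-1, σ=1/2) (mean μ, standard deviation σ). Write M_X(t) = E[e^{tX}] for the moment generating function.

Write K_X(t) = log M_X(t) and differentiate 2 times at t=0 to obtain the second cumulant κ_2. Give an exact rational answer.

κ_2 = d^2K/dt^2 |_{t=0} = 1/4

M_X(t) = e^(t^2/8 - t)
K_X(t) = log M_X(t) = t^2/8 - t
dK/dt = t/4 - 1
d^2K/dt^2 = 1/4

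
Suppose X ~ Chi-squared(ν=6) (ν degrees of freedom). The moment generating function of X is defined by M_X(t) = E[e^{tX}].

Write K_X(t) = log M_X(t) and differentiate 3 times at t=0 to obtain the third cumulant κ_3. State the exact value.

M_X(t) = (1 - 2*t)^(-3)
K_X(t) = log M_X(t) = -3*log(1 - 2*t)
K′(t) = -6/(2*t - 1)
K′′(t) = 12/(4*t^2 - 4*t + 1)
K′′′(t) = -48/(8*t^3 - 12*t^2 + 6*t - 1)

κ_3 = K′′′(0) = 48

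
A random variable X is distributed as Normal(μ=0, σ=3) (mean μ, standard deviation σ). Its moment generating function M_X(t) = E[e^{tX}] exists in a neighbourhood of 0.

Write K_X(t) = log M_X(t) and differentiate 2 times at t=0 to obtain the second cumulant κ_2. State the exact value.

κ_2 = K^(2)(0) = 9

M_X(t) = e^(9*t^2/2)
K_X(t) = log M_X(t) = 9*t^2/2
K^(2)(t) = 9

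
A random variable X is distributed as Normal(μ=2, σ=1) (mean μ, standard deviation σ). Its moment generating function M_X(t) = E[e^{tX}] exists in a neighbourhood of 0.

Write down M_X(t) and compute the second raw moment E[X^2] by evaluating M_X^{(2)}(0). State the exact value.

E[X^2] = D^2[M](0) = 5

M_X(t) = e^(t^2/2 + 2*t)
D^2[M](t) = t^2*e^(2*t)*e^(t^2/2) + 4*t*e^(2*t)*e^(t^2/2) + 5*e^(2*t)*e^(t^2/2)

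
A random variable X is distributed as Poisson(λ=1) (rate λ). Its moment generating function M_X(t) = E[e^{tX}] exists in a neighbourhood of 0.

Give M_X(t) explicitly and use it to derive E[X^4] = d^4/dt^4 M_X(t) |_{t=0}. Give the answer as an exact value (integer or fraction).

M_X(t) = e^(e^(t) - 1)
M′(t) = e^(-1)*e^(t)*e^(e^(t))
M′′(t) = (e^(2*t)*e^(e^(t)) + e^(t)*e^(e^(t)))*e^(-1)
M′′′(t) = (e^(3*t)*e^(e^(t)) + 3*e^(2*t)*e^(e^(t)) + e^(t)*e^(e^(t)))*e^(-1)
M′′′′(t) = (e^(4*t)*e^(e^(t)) + 6*e^(3*t)*e^(e^(t)) + 7*e^(2*t)*e^(e^(t)) + e^(t)*e^(e^(t)))*e^(-1)

E[X^4] = M′′′′(0) = 15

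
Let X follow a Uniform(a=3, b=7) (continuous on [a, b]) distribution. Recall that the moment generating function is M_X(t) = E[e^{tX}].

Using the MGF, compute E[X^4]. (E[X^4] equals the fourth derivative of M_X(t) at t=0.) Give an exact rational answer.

M_X(t) = (e^(7*t) - e^(3*t))/(4*t)
dM/dt = (7*t*e^(7*t) - 3*t*e^(3*t) - e^(7*t) + e^(3*t))/(4*t^2)
d^2M/dt^2 = (49*t^2*e^(7*t) - 9*t^2*e^(3*t) - 14*t*e^(7*t) + 6*t*e^(3*t) + 2*e^(7*t) - 2*e^(3*t))/(4*t^3)
d^3M/dt^3 = (343*t^3*e^(7*t) - 27*t^3*e^(3*t) - 147*t^2*e^(7*t) + 27*t^2*e^(3*t) + 42*t*e^(7*t) - 18*t*e^(3*t) - 6*e^(7*t) + 6*e^(3*t))/(4*t^4)

E[X^4] = d^4M/dt^4 |_{t=0} = 4141/5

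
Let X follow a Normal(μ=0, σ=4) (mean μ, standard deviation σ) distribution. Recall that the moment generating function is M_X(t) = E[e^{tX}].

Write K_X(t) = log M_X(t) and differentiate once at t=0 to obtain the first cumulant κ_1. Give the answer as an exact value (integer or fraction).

κ_1 = K^(1)(0) = 0

M_X(t) = e^(8*t^2)
K_X(t) = log M_X(t) = 8*t^2
K^(1)(t) = 16*t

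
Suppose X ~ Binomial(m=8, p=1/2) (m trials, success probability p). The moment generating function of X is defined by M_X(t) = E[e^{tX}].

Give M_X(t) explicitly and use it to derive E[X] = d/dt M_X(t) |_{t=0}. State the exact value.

M_X(t) = (e^(t)/2 + 1/2)^8
D[M](t) = e^(8*t)/32 + 7*e^(7*t)/32 + 21*e^(6*t)/32 + 35*e^(5*t)/32 + 35*e^(4*t)/32 + 21*e^(3*t)/32 + 7*e^(2*t)/32 + e^(t)/32

E[X] = D[M](0) = 4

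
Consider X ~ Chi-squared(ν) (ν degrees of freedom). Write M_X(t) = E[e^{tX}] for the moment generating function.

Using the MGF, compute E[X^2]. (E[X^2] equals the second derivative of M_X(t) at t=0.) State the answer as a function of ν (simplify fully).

E[X^2] = M′′(0) = ν*(ν + 2)

M_X(t) = (1 - 2*t)^(-ν/2)
M′(t) = -ν/(2*t*(1 - 2*t)^(ν/2) - (1 - 2*t)^(ν/2))
M′′(t) = (ν^2 + 2*ν)/(4*t^2*(1 - 2*t)^(ν/2) - 4*t*(1 - 2*t)^(ν/2) + (1 - 2*t)^(ν/2))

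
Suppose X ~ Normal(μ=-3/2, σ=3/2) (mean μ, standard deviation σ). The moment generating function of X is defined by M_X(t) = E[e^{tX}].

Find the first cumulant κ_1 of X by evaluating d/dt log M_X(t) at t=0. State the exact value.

M_X(t) = e^(9*t^2/8 - 3*t/2)
K_X(t) = log M_X(t) = 9*t^2/8 - 3*t/2
K′(t) = 9*t/4 - 3/2

κ_1 = K′(0) = -3/2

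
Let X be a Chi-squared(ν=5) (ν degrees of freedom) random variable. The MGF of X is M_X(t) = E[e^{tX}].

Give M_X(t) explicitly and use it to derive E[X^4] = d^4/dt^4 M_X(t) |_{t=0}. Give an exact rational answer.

M_X(t) = (1 - 2*t)^(-5/2)
M′(t) = -5/(8*t^3*√(1 - 2*t) - 12*t^2*√(1 - 2*t) + 6*t*√(1 - 2*t) - √(1 - 2*t))
M′′(t) = 35/(16*t^4*√(1 - 2*t) - 32*t^3*√(1 - 2*t) + 24*t^2*√(1 - 2*t) - 8*t*√(1 - 2*t) + √(1 - 2*t))
M′′′(t) = -315/(32*t^5*√(1 - 2*t) - 80*t^4*√(1 - 2*t) + 80*t^3*√(1 - 2*t) - 40*t^2*√(1 - 2*t) + 10*t*√(1 - 2*t) - √(1 - 2*t))
M′′′′(t) = 3465/(64*t^6*√(1 - 2*t) - 192*t^5*√(1 - 2*t) + 240*t^4*√(1 - 2*t) - 160*t^3*√(1 - 2*t) + 60*t^2*√(1 - 2*t) - 12*t*√(1 - 2*t) + √(1 - 2*t))

E[X^4] = M′′′′(0) = 3465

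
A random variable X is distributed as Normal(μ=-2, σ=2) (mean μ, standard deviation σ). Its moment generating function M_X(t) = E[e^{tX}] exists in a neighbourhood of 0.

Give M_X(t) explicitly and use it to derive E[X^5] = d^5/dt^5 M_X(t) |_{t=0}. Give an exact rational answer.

E[X^5] = d^5M/dt^5 |_{t=0} = -832

M_X(t) = e^(2*t^2 - 2*t)
dM/dt = 4*t*e^(-2*t)*e^(2*t^2) - 2*e^(-2*t)*e^(2*t^2)
d^2M/dt^2 = (16*t^2*e^(2*t^2) - 16*t*e^(2*t^2) + 8*e^(2*t^2))*e^(-2*t)
d^3M/dt^3 = (64*t^3*e^(2*t^2) - 96*t^2*e^(2*t^2) + 96*t*e^(2*t^2) - 32*e^(2*t^2))*e^(-2*t)
d^4M/dt^4 = (256*t^4*e^(2*t^2) - 512*t^3*e^(2*t^2) + 768*t^2*e^(2*t^2) - 512*t*e^(2*t^2) + 160*e^(2*t^2))*e^(-2*t)
d^5M/dt^5 = (1024*t^5*e^(2*t^2) - 2560*t^4*e^(2*t^2) + 5120*t^3*e^(2*t^2) - 5120*t^2*e^(2*t^2) + 3200*t*e^(2*t^2) - 832*e^(2*t^2))*e^(-2*t)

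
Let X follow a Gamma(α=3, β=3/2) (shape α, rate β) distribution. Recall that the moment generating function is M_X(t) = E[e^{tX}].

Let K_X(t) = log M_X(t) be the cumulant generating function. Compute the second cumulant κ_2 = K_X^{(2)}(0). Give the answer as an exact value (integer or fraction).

M_X(t) = 27/(8*(3/2 - t)^3)
K_X(t) = log M_X(t) = -3*log(3/2 - t) - 3*log(2) + 3*log(3)
K^(2)(t) = 12/(4*t^2 - 12*t + 9)

κ_2 = K^(2)(0) = 4/3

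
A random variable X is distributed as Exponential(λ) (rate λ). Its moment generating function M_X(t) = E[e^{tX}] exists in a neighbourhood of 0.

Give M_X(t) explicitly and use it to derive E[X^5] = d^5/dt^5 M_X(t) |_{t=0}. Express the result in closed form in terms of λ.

E[X^5] = D^5[M](0) = 120/λ^5

M_X(t) = λ/(λ - t)
D^5[M](t) = 120*λ/(λ^6 - 6*λ^5*t + 15*λ^4*t^2 - 20*λ^3*t^3 + 15*λ^2*t^4 - 6*λ*t^5 + t^6)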